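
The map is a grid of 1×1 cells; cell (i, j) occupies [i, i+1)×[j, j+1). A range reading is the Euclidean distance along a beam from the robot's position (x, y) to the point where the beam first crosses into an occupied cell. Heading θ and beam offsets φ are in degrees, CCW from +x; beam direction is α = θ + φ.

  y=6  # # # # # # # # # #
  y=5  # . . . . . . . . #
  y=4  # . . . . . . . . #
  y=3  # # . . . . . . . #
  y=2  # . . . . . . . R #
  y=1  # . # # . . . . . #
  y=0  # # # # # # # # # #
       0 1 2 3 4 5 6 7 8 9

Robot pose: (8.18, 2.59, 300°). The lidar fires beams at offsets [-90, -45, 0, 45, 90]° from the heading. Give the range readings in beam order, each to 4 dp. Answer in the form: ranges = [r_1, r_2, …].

ranges = [3.1800, 1.6461, 1.6400, 0.8489, 0.9469]

beam 1: φ=-90°, α=210°
  d=(-0.8660,-0.5000)  start (8,2)  tX=0.2078 tY=1.1800  stride 1/|dx|=1.1547 1/|dy|=2.0000
    cross x-line → (7,2), t=0.2078
    cross y-line → (7,1), t=1.1800
    cross x-line → (6,1), t=1.3625
    cross x-line → (5,1), t=2.5172
    cross y-line → (5,0), t=3.1800 (wall)
  → r_1 = 3.1800
beam 2: φ=-45°, α=255°
  d=(-0.2588,-0.9659)  start (8,2)  tX=0.6955 tY=0.6108  stride 1/|dx|=3.8637 1/|dy|=1.0353
    cross y-line → (8,1), t=0.6108
    cross x-line → (7,1), t=0.6955
    cross y-line → (7,0), t=1.6461 (wall)
  → r_2 = 1.6461
beam 3: φ=0°, α=300°
  d=(0.5000,-0.8660)  start (8,2)  tX=1.6400 tY=0.6813  stride 1/|dx|=2.0000 1/|dy|=1.1547
    cross y-line → (8,1), t=0.6813
    cross x-line → (9,1), t=1.6400 (wall)
  → r_3 = 1.6400
beam 4: φ=45°, α=345°
  d=(0.9659,-0.2588)  start (8,2)  tX=0.8489 tY=2.2796  stride 1/|dx|=1.0353 1/|dy|=3.8637
    cross x-line → (9,2), t=0.8489 (wall)
  → r_4 = 0.8489
beam 5: φ=90°, α=30°
  d=(0.8660,0.5000)  start (8,2)  tX=0.9469 tY=0.8200  stride 1/|dx|=1.1547 1/|dy|=2.0000
    cross y-line → (8,3), t=0.8200
    cross x-line → (9,3), t=0.9469 (wall)
  → r_5 = 0.9469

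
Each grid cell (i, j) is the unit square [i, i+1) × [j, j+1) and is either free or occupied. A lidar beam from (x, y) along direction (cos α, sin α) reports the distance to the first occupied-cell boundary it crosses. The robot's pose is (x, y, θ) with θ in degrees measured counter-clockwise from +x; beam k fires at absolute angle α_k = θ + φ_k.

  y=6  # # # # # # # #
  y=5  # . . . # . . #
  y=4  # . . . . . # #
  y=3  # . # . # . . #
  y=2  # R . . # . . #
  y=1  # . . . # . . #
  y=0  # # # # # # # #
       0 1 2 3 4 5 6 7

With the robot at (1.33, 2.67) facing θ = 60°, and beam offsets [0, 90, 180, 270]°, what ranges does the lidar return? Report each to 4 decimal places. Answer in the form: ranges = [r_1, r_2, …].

beam 1: φ=0°, α=60°
  d=(0.5000,0.8660)  start (1,2)  tX=1.3400 tY=0.3811  stride 1/|dx|=2.0000 1/|dy|=1.1547
    cross y-line → (1,3), t=0.3811
    cross x-line → (2,3), t=1.3400 (wall)
  → r_1 = 1.3400
beam 2: φ=90°, α=150°
  d=(-0.8660,0.5000)  start (1,2)  tX=0.3811 tY=0.6600  stride 1/|dx|=1.1547 1/|dy|=2.0000
    cross x-line → (0,2), t=0.3811 (wall)
  → r_2 = 0.3811
beam 3: φ=180°, α=240°
  d=(-0.5000,-0.8660)  start (1,2)  tX=0.6600 tY=0.7736  stride 1/|dx|=2.0000 1/|dy|=1.1547
    cross x-line → (0,2), t=0.6600 (wall)
  → r_3 = 0.6600
beam 4: φ=270°, α=330°
  d=(0.8660,-0.5000)  start (1,2)  tX=0.7736 tY=1.3400  stride 1/|dx|=1.1547 1/|dy|=2.0000
    cross x-line → (2,2), t=0.7736
    cross y-line → (2,1), t=1.3400
    cross x-line → (3,1), t=1.9283
    cross x-line → (4,1), t=3.0831 (wall)
  → r_4 = 3.0831

ranges = [1.3400, 0.3811, 0.6600, 3.0831]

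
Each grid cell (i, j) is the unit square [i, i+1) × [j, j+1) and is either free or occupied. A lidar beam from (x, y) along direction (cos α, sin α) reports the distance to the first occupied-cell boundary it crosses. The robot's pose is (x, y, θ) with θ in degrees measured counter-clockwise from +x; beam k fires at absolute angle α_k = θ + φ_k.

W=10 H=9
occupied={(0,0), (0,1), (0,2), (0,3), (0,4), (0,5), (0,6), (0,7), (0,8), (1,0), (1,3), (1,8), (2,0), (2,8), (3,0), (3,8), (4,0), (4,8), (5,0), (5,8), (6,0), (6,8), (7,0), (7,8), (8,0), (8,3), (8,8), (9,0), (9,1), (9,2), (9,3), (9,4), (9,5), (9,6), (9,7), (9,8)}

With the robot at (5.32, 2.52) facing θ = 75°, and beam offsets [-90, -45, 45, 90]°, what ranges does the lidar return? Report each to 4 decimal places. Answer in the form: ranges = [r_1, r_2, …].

beam 1: φ=-90°, α=345°
  direction (0.9659, -0.2588); cell (5,2); t to first gridline: x 0.7040, y 2.0091 (then +1.0353 / +3.8637)
    (6,2) via x @ 0.7040
    (7,2) via x @ 1.7393
    (7,1) via y @ 2.0091
    (8,1) via x @ 2.7745
    (9,1) via x @ 3.8098  # hit
  → r_1 = 3.8098
beam 2: φ=-45°, α=30°
  direction (0.8660, 0.5000); cell (5,2); t to first gridline: x 0.7852, y 0.9600 (then +1.1547 / +2.0000)
    (6,2) via x @ 0.7852
    (6,3) via y @ 0.9600
    (7,3) via x @ 1.9399
    (7,4) via y @ 2.9600
    (8,4) via x @ 3.0946
    (9,4) via x @ 4.2493  # hit
  → r_2 = 4.2493
beam 3: φ=45°, α=120°
  direction (-0.5000, 0.8660); cell (5,2); t to first gridline: x 0.6400, y 0.5543 (then +2.0000 / +1.1547)
    (5,3) via y @ 0.5543
    (4,3) via x @ 0.6400
    (4,4) via y @ 1.7090
    (3,4) via x @ 2.6400
    (3,5) via y @ 2.8637
    (3,6) via y @ 4.0184
    (2,6) via x @ 4.6400
    (2,7) via y @ 5.1731
    (2,8) via y @ 6.3278  # hit
  → r_3 = 6.3278
beam 4: φ=90°, α=165°
  direction (-0.9659, 0.2588); cell (5,2); t to first gridline: x 0.3313, y 1.8546 (then +1.0353 / +3.8637)
    (4,2) via x @ 0.3313
    (3,2) via x @ 1.3666
    (3,3) via y @ 1.8546
    (2,3) via x @ 2.4018
    (1,3) via x @ 3.4371  # hit
  → r_4 = 3.4371

ranges = [3.8098, 4.2493, 6.3278, 3.4371]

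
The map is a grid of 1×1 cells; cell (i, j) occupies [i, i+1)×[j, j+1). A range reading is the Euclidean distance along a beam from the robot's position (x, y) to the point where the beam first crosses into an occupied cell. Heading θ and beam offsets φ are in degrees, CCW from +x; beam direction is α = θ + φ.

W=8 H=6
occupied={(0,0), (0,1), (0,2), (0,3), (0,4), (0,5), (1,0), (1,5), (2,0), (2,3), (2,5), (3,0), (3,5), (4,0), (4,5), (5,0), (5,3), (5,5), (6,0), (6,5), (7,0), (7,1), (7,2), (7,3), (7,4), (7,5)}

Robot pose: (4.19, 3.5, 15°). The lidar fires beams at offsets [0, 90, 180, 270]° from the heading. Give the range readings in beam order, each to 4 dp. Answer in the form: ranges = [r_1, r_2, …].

beam 1: φ=0°, α=15°
  d=(0.9659,0.2588)  start (4,3)  tX=0.8386 tY=1.9319  stride 1/|dx|=1.0353 1/|dy|=3.8637
    cross x-line → (5,3), t=0.8386 (wall)
  → r_1 = 0.8386
beam 2: φ=90°, α=105°
  d=(-0.2588,0.9659)  start (4,3)  tX=0.7341 tY=0.5176  stride 1/|dx|=3.8637 1/|dy|=1.0353
    cross y-line → (4,4), t=0.5176
    cross x-line → (3,4), t=0.7341
    cross y-line → (3,5), t=1.5529 (wall)
  → r_2 = 1.5529
beam 3: φ=180°, α=195°
  d=(-0.9659,-0.2588)  start (4,3)  tX=0.1967 tY=1.9319  stride 1/|dx|=1.0353 1/|dy|=3.8637
    cross x-line → (3,3), t=0.1967
    cross x-line → (2,3), t=1.2320 (wall)
  → r_3 = 1.2320
beam 4: φ=270°, α=285°
  d=(0.2588,-0.9659)  start (4,3)  tX=3.1296 tY=0.5176  stride 1/|dx|=3.8637 1/|dy|=1.0353
    cross y-line → (4,2), t=0.5176
    cross y-line → (4,1), t=1.5529
    cross y-line → (4,0), t=2.5882 (wall)
  → r_4 = 2.5882

ranges = [0.8386, 1.5529, 1.2320, 2.5882]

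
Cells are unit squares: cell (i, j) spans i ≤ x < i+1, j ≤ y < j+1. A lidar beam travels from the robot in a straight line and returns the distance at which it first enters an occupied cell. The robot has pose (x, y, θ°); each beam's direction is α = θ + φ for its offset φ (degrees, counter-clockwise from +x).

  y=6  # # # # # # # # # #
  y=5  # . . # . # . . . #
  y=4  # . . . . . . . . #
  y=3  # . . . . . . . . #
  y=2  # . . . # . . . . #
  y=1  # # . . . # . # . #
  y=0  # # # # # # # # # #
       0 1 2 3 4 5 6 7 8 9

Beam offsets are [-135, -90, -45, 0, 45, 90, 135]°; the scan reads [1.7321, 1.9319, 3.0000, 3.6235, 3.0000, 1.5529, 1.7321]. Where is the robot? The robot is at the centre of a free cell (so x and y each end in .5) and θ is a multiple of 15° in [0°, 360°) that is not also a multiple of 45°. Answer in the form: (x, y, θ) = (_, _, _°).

(x, y, θ) = (7.5, 4.5, 255°)

Enumerate (i+0.5, j+0.5, θ) over the 34 free cells and 16 admissible headings. For each, cast all 7 beams and compare to the given ranges.
  (2.5, 4.5, 195°): beam 1 = 1.0000 ≠ 1.7321 ✗
  (6.5, 5.5, 15°): beam 1 = 3.0000 ≠ 1.7321 ✗
  (7.5, 4.5, 300°): beam 1 = 1.9319 ≠ 1.7321 ✗
  …
  (7.5, 4.5, 255°): r_1=1.7321, r_2=1.9319, r_3=3.0000, r_4=3.6235, r_5=3.0000, r_6=1.5529, r_7=1.7321 — all match ✓
Unique over the lattice → pose = (7.5, 4.5, 255°).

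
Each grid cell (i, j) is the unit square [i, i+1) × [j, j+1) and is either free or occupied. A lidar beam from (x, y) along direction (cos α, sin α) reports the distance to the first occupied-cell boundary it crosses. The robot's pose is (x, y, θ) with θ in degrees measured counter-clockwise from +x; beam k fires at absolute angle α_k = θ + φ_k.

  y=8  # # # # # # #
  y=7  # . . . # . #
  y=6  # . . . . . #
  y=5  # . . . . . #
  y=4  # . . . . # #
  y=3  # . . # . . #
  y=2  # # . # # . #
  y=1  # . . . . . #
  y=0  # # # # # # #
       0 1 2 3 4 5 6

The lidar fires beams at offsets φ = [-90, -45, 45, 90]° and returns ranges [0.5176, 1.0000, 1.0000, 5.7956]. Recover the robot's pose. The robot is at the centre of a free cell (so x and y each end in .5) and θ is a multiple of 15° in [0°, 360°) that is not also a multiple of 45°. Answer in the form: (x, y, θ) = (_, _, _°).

Enumerate (i+0.5, j+0.5, θ) over the 29 free cells and 16 admissible headings. For each, cast all 4 beams and compare to the given ranges.
  (5.5, 2.5, 345°): beam 1 = 1.5529 ≠ 0.5176 ✗
  (2.5, 1.5, 120°): beam 1 = 1.0000 ≠ 0.5176 ✗
  (2.5, 7.5, 240°): beam 1 = 1.0000 ≠ 0.5176 ✗
  (5.5, 2.5, 60°): beam 1 = 0.5774 ≠ 0.5176 ✗
  …
  (2.5, 1.5, 15°): r_1=0.5176, r_2=1.0000, r_3=1.0000, r_4=5.7956 — all match ✓
Unique over the lattice → pose = (2.5, 1.5, 15°).

(x, y, θ) = (2.5, 1.5, 15°)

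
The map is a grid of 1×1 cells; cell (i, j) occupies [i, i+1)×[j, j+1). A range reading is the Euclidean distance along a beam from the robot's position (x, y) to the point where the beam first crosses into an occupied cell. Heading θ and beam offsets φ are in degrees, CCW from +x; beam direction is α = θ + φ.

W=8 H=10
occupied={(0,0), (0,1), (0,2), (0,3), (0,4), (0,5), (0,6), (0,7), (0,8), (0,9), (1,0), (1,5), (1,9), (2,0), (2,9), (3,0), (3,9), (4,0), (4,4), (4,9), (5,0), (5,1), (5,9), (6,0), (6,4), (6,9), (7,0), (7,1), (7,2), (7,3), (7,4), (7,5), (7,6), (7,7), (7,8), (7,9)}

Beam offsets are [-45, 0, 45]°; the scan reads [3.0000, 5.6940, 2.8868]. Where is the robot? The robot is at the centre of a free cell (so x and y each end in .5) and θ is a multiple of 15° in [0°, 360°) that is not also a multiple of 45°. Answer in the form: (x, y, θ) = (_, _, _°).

Candidates: 44 free-cell centres × 16 headings = 704 poses. Raycast each; keep the one whose scan matches to 4 dp.
  (1.5, 6.5, 165°): beam 1 = 1.0000 ≠ 3.0000 ✗
  (3.5, 1.5, 285°): beam 1 = 0.5774 ≠ 3.0000 ✗
  (2.5, 2.5, 30°): beam 1 = 2.5882 ≠ 3.0000 ✗
  …
  (1.5, 6.5, 15°): r_1=3.0000, r_2=5.6940, r_3=2.8868 — all match ✓
No second candidate reproduces the full scan.

(x, y, θ) = (1.5, 6.5, 15°)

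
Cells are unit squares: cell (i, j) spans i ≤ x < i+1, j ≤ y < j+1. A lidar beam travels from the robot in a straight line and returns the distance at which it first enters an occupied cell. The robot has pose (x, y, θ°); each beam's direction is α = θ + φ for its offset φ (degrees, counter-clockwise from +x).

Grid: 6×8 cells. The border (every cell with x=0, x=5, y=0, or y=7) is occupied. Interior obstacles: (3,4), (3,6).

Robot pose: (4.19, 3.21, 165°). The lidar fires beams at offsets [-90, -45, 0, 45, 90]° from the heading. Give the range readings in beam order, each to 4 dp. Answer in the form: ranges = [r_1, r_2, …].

beam 1: φ=-90°, α=75°
  dir = (cos 75°, sin 75°) = (0.2588, 0.9659); from cell (4,3)
  next x-line at t=3.1296, next y-line at t=0.8179; Δt_x=3.8637, Δt_y=1.0353
    y: enter (4,4) at t=0.8179
    y: enter (4,5) at t=1.8531
    y: enter (4,6) at t=2.8884
    x: enter (5,6) at t=3.1296 ← occupied
  → r_1 = 3.1296
beam 2: φ=-45°, α=120°
  dir = (cos 120°, sin 120°) = (-0.5000, 0.8660); from cell (4,3)
  next x-line at t=0.3800, next y-line at t=0.9122; Δt_x=2.0000, Δt_y=1.1547
    x: enter (3,3) at t=0.3800
    y: enter (3,4) at t=0.9122 ← occupied
  → r_2 = 0.9122
beam 3: φ=0°, α=165°
  dir = (cos 165°, sin 165°) = (-0.9659, 0.2588); from cell (4,3)
  next x-line at t=0.1967, next y-line at t=3.0523; Δt_x=1.0353, Δt_y=3.8637
    x: enter (3,3) at t=0.1967
    x: enter (2,3) at t=1.2320
    x: enter (1,3) at t=2.2673
    y: enter (1,4) at t=3.0523
    x: enter (0,4) at t=3.3025 ← occupied
  → r_3 = 3.3025
beam 4: φ=45°, α=210°
  dir = (cos 210°, sin 210°) = (-0.8660, -0.5000); from cell (4,3)
  next x-line at t=0.2194, next y-line at t=0.4200; Δt_x=1.1547, Δt_y=2.0000
    x: enter (3,3) at t=0.2194
    y: enter (3,2) at t=0.4200
    x: enter (2,2) at t=1.3741
    y: enter (2,1) at t=2.4200
    x: enter (1,1) at t=2.5288
    x: enter (0,1) at t=3.6835 ← occupied
  → r_4 = 3.6835
beam 5: φ=90°, α=255°
  dir = (cos 255°, sin 255°) = (-0.2588, -0.9659); from cell (4,3)
  next x-line at t=0.7341, next y-line at t=0.2174; Δt_x=3.8637, Δt_y=1.0353
    y: enter (4,2) at t=0.2174
    x: enter (3,2) at t=0.7341
    y: enter (3,1) at t=1.2527
    y: enter (3,0) at t=2.2880 ← occupied
  → r_5 = 2.2880

ranges = [3.1296, 0.9122, 3.3025, 3.6835, 2.2880]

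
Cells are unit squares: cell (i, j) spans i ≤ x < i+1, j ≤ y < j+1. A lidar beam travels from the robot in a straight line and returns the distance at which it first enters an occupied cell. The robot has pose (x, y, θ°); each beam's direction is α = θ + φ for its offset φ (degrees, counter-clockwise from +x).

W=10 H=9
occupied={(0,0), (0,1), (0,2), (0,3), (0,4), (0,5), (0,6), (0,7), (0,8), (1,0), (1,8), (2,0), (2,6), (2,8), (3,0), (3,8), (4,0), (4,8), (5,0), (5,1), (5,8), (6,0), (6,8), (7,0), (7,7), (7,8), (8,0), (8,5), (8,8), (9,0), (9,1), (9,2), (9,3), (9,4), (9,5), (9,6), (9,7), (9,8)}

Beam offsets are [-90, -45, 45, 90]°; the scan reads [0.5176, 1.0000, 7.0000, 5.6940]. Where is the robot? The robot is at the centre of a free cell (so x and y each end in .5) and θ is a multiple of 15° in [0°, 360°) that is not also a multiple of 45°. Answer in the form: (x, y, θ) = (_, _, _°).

Candidates: 52 free-cell centres × 16 headings = 832 poses. Raycast each; keep the one whose scan matches to 4 dp.
  (3.5, 2.5, 150°): beam 1 = 6.3509 ≠ 0.5176 ✗
  (3.5, 1.5, 150°): beam 1 = 7.0000 ≠ 0.5176 ✗
  (2.5, 4.5, 120°): beam 1 = 5.1962 ≠ 0.5176 ✗
  …
  (4.5, 7.5, 195°): r_1=0.5176, r_2=1.0000, r_3=7.0000, r_4=5.6940 — all match ✓
No second candidate reproduces the full scan.

(x, y, θ) = (4.5, 7.5, 195°)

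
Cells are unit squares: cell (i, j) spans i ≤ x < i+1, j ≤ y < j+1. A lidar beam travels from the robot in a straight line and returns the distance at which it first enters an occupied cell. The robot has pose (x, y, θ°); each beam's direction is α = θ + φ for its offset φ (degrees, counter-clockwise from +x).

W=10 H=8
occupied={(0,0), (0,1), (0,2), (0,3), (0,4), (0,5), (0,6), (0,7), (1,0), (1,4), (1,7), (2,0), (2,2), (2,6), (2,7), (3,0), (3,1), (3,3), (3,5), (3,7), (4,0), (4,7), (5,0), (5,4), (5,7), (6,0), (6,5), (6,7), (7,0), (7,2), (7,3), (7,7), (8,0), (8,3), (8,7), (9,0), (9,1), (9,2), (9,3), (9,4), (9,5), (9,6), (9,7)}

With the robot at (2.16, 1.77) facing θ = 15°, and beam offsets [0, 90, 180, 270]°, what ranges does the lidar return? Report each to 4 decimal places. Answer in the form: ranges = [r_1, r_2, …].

beam 1: φ=0°, α=15°
  dir = (cos 15°, sin 15°) = (0.9659, 0.2588); from cell (2,1)
  next x-line at t=0.8696, next y-line at t=0.8887; Δt_x=1.0353, Δt_y=3.8637
    x: enter (3,1) at t=0.8696 ← occupied
  → r_1 = 0.8696
beam 2: φ=90°, α=105°
  dir = (cos 105°, sin 105°) = (-0.2588, 0.9659); from cell (2,1)
  next x-line at t=0.6182, next y-line at t=0.2381; Δt_x=3.8637, Δt_y=1.0353
    y: enter (2,2) at t=0.2381 ← occupied
  → r_2 = 0.2381
beam 3: φ=180°, α=195°
  dir = (cos 195°, sin 195°) = (-0.9659, -0.2588); from cell (2,1)
  next x-line at t=0.1656, next y-line at t=2.9751; Δt_x=1.0353, Δt_y=3.8637
    x: enter (1,1) at t=0.1656
    x: enter (0,1) at t=1.2009 ← occupied
  → r_3 = 1.2009
beam 4: φ=270°, α=285°
  dir = (cos 285°, sin 285°) = (0.2588, -0.9659); from cell (2,1)
  next x-line at t=3.2455, next y-line at t=0.7972; Δt_x=3.8637, Δt_y=1.0353
    y: enter (2,0) at t=0.7972 ← occupied
  → r_4 = 0.7972

ranges = [0.8696, 0.2381, 1.2009, 0.7972]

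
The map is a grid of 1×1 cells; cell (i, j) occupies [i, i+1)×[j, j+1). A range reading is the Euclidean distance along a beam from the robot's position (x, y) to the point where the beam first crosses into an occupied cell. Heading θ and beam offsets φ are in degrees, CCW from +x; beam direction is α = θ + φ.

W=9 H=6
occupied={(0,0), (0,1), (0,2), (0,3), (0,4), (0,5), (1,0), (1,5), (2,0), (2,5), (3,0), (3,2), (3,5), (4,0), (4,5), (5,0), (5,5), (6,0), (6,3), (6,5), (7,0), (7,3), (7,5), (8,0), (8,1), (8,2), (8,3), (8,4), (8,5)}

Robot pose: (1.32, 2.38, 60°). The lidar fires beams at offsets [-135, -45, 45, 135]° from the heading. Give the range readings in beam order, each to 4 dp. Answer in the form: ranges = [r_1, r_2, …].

ranges = [1.4287, 1.7393, 1.2364, 0.3313]

beam 1: φ=-135°, α=285°
  d=(0.2588,-0.9659)  start (1,2)  tX=2.6273 tY=0.3934  stride 1/|dx|=3.8637 1/|dy|=1.0353
    cross y-line → (1,1), t=0.3934
    cross y-line → (1,0), t=1.4287 (wall)
  → r_1 = 1.4287
beam 2: φ=-45°, α=15°
  d=(0.9659,0.2588)  start (1,2)  tX=0.7040 tY=2.3955  stride 1/|dx|=1.0353 1/|dy|=3.8637
    cross x-line → (2,2), t=0.7040
    cross x-line → (3,2), t=1.7393 (wall)
  → r_2 = 1.7393
beam 3: φ=45°, α=105°
  d=(-0.2588,0.9659)  start (1,2)  tX=1.2364 tY=0.6419  stride 1/|dx|=3.8637 1/|dy|=1.0353
    cross y-line → (1,3), t=0.6419
    cross x-line → (0,3), t=1.2364 (wall)
  → r_3 = 1.2364
beam 4: φ=135°, α=195°
  d=(-0.9659,-0.2588)  start (1,2)  tX=0.3313 tY=1.4682  stride 1/|dx|=1.0353 1/|dy|=3.8637
    cross x-line → (0,2), t=0.3313 (wall)
  → r_4 = 0.3313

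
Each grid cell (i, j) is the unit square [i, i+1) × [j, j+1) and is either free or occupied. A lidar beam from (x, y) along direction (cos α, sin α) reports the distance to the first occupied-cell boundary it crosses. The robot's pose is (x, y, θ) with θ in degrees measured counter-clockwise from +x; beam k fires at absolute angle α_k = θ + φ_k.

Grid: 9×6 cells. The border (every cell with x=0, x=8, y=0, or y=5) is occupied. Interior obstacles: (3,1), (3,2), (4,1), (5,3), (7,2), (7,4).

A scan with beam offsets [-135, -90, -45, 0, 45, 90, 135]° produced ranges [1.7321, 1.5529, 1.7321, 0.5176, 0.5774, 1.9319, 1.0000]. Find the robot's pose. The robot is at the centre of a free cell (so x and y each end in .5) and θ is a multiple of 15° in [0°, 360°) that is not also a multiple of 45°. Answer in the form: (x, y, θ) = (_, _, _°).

Candidates: 22 free-cell centres × 16 headings = 352 poses. Raycast each; keep the one whose scan matches to 4 dp.
  (3.5, 4.5, 300°): beam 1 = 1.9319 ≠ 1.7321 ✗
  (2.5, 3.5, 240°): beam 1 = 1.5529 ≠ 1.7321 ✗
  (1.5, 3.5, 75°): beam 1 = 2.8868 ≠ 1.7321 ✗
  (4.5, 4.5, 60°): beam 1 = 3.6235 ≠ 1.7321 ✗
  (1.5, 2.5, 345°): beam 1 = 0.5774 ≠ 1.7321 ✗
  …
  (6.5, 2.5, 345°): r_1=1.7321, r_2=1.5529, r_3=1.7321, r_4=0.5176, r_5=0.5774, r_6=1.9319, r_7=1.0000 — all match ✓
Unique over the lattice → pose = (6.5, 2.5, 345°).

(x, y, θ) = (6.5, 2.5, 345°)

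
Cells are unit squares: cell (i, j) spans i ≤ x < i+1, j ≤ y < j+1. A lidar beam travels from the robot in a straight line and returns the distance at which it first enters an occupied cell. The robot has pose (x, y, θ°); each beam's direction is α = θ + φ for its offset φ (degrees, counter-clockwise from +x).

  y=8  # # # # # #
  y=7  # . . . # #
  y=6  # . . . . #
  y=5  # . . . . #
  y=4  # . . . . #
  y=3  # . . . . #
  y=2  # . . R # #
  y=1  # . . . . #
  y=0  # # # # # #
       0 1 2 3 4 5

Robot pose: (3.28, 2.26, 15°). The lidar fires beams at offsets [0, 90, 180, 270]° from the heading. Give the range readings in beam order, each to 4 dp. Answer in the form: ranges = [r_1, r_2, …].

ranges = [0.7454, 5.9425, 2.3604, 1.3044]

beam 1: φ=0°, α=15°
  direction (0.9659, 0.2588); cell (3,2); t to first gridline: x 0.7454, y 2.8591 (then +1.0353 / +3.8637)
    (4,2) via x @ 0.7454  # hit
  → r_1 = 0.7454
beam 2: φ=90°, α=105°
  direction (-0.2588, 0.9659); cell (3,2); t to first gridline: x 1.0818, y 0.7661 (then +3.8637 / +1.0353)
    (3,3) via y @ 0.7661
    (2,3) via x @ 1.0818
    (2,4) via y @ 1.8014
    (2,5) via y @ 2.8367
    (2,6) via y @ 3.8719
    (2,7) via y @ 4.9072
    (1,7) via x @ 4.9455
    (1,8) via y @ 5.9425  # hit
  → r_2 = 5.9425
beam 3: φ=180°, α=195°
  direction (-0.9659, -0.2588); cell (3,2); t to first gridline: x 0.2899, y 1.0046 (then +1.0353 / +3.8637)
    (2,2) via x @ 0.2899
    (2,1) via y @ 1.0046
    (1,1) via x @ 1.3252
    (0,1) via x @ 2.3604  # hit
  → r_3 = 2.3604
beam 4: φ=270°, α=285°
  direction (0.2588, -0.9659); cell (3,2); t to first gridline: x 2.7819, y 0.2692 (then +3.8637 / +1.0353)
    (3,1) via y @ 0.2692
    (3,0) via y @ 1.3044  # hit
  → r_4 = 1.3044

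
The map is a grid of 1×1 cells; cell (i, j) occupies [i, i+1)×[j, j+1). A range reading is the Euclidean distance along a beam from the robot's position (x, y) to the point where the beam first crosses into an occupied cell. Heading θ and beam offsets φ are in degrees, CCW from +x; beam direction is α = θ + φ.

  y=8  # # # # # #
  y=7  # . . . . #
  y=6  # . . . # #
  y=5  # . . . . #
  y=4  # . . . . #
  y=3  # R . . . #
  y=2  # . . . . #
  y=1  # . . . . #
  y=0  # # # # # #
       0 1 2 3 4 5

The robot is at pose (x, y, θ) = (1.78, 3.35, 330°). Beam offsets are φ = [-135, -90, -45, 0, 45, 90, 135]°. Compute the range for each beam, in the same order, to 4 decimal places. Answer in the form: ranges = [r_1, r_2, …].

beam 1: φ=-135°, α=195°
  d=(-0.9659,-0.2588)  start (1,3)  tX=0.8075 tY=1.3523  stride 1/|dx|=1.0353 1/|dy|=3.8637
    cross x-line → (0,3), t=0.8075 (wall)
  → r_1 = 0.8075
beam 2: φ=-90°, α=240°
  d=(-0.5000,-0.8660)  start (1,3)  tX=1.5600 tY=0.4041  stride 1/|dx|=2.0000 1/|dy|=1.1547
    cross y-line → (1,2), t=0.4041
    cross y-line → (1,1), t=1.5588
    cross x-line → (0,1), t=1.5600 (wall)
  → r_2 = 1.5600
beam 3: φ=-45°, α=285°
  d=(0.2588,-0.9659)  start (1,3)  tX=0.8500 tY=0.3623  stride 1/|dx|=3.8637 1/|dy|=1.0353
    cross y-line → (1,2), t=0.3623
    cross x-line → (2,2), t=0.8500
    cross y-line → (2,1), t=1.3976
    cross y-line → (2,0), t=2.4329 (wall)
  → r_3 = 2.4329
beam 4: φ=0°, α=330°
  d=(0.8660,-0.5000)  start (1,3)  tX=0.2540 tY=0.7000  stride 1/|dx|=1.1547 1/|dy|=2.0000
    cross x-line → (2,3), t=0.2540
    cross y-line → (2,2), t=0.7000
    cross x-line → (3,2), t=1.4087
    cross x-line → (4,2), t=2.5634
    cross y-line → (4,1), t=2.7000
    cross x-line → (5,1), t=3.7181 (wall)
  → r_4 = 3.7181
beam 5: φ=45°, α=15°
  d=(0.9659,0.2588)  start (1,3)  tX=0.2278 tY=2.5114  stride 1/|dx|=1.0353 1/|dy|=3.8637
    cross x-line → (2,3), t=0.2278
    cross x-line → (3,3), t=1.2630
    cross x-line → (4,3), t=2.2983
    cross y-line → (4,4), t=2.5114
    cross x-line → (5,4), t=3.3336 (wall)
  → r_5 = 3.3336
beam 6: φ=90°, α=60°
  d=(0.5000,0.8660)  start (1,3)  tX=0.4400 tY=0.7506  stride 1/|dx|=2.0000 1/|dy|=1.1547
    cross x-line → (2,3), t=0.4400
    cross y-line → (2,4), t=0.7506
    cross y-line → (2,5), t=1.9053
    cross x-line → (3,5), t=2.4400
    cross y-line → (3,6), t=3.0600
    cross y-line → (3,7), t=4.2147
    cross x-line → (4,7), t=4.4400
    cross y-line → (4,8), t=5.3694 (wall)
  → r_6 = 5.3694
beam 7: φ=135°, α=105°
  d=(-0.2588,0.9659)  start (1,3)  tX=3.0137 tY=0.6729  stride 1/|dx|=3.8637 1/|dy|=1.0353
    cross y-line → (1,4), t=0.6729
    cross y-line → (1,5), t=1.7082
    cross y-line → (1,6), t=2.7435
    cross x-line → (0,6), t=3.0137 (wall)
  → r_7 = 3.0137

ranges = [0.8075, 1.5600, 2.4329, 3.7181, 3.3336, 5.3694, 3.0137]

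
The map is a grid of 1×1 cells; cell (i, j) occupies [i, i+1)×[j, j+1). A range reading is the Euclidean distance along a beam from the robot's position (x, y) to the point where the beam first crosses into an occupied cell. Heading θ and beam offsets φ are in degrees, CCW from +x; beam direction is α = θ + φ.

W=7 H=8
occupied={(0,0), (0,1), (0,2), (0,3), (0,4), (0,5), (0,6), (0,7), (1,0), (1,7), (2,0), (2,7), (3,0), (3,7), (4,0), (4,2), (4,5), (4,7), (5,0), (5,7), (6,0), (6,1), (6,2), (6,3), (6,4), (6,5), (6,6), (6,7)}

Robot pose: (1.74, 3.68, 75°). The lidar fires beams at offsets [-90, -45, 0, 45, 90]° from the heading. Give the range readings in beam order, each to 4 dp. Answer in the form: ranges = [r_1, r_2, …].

ranges = [2.6273, 2.6400, 3.4371, 1.4800, 0.7661]

beam 1: φ=-90°, α=345°
  cosα=0.9659 sinα=-0.2588 | (1,3) | tMaxX 0.2692 tMaxY 2.6273 | tΔX 1.0353 tΔY 3.8637
    t=0.2692 [x] (2,3)
    t=1.3044 [x] (3,3)
    t=2.3397 [x] (4,3)
    t=2.6273 [y] (4,2) — stop
  → r_1 = 2.6273
beam 2: φ=-45°, α=30°
  cosα=0.8660 sinα=0.5000 | (1,3) | tMaxX 0.3002 tMaxY 0.6400 | tΔX 1.1547 tΔY 2.0000
    t=0.3002 [x] (2,3)
    t=0.6400 [y] (2,4)
    t=1.4549 [x] (3,4)
    t=2.6096 [x] (4,4)
    t=2.6400 [y] (4,5) — stop
  → r_2 = 2.6400
beam 3: φ=0°, α=75°
  cosα=0.2588 sinα=0.9659 | (1,3) | tMaxX 1.0046 tMaxY 0.3313 | tΔX 3.8637 tΔY 1.0353
    t=0.3313 [y] (1,4)
    t=1.0046 [x] (2,4)
    t=1.3666 [y] (2,5)
    t=2.4018 [y] (2,6)
    t=3.4371 [y] (2,7) — stop
  → r_3 = 3.4371
beam 4: φ=45°, α=120°
  cosα=-0.5000 sinα=0.8660 | (1,3) | tMaxX 1.4800 tMaxY 0.3695 | tΔX 2.0000 tΔY 1.1547
    t=0.3695 [y] (1,4)
    t=1.4800 [x] (0,4) — stop
  → r_4 = 1.4800
beam 5: φ=90°, α=165°
  cosα=-0.9659 sinα=0.2588 | (1,3) | tMaxX 0.7661 tMaxY 1.2364 | tΔX 1.0353 tΔY 3.8637
    t=0.7661 [x] (0,3) — stop
  → r_5 = 0.7661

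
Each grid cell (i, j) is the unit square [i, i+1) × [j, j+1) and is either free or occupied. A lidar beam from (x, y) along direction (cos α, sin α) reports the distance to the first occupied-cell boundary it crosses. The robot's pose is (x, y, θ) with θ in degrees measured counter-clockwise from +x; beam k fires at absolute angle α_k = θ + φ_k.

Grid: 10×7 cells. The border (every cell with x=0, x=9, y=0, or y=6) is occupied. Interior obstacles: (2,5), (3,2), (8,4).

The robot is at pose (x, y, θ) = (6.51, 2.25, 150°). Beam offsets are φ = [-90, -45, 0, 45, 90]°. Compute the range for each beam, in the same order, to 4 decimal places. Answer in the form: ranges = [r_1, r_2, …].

ranges = [2.9800, 3.8823, 6.3624, 4.8296, 1.4434]

beam 1: φ=-90°, α=60°
  cosα=0.5000 sinα=0.8660 | (6,2) | tMaxX 0.9800 tMaxY 0.8660 | tΔX 2.0000 tΔY 1.1547
    t=0.8660 [y] (6,3)
    t=0.9800 [x] (7,3)
    t=2.0207 [y] (7,4)
    t=2.9800 [x] (8,4) — stop
  → r_1 = 2.9800
beam 2: φ=-45°, α=105°
  cosα=-0.2588 sinα=0.9659 | (6,2) | tMaxX 1.9705 tMaxY 0.7765 | tΔX 3.8637 tΔY 1.0353
    t=0.7765 [y] (6,3)
    t=1.8117 [y] (6,4)
    t=1.9705 [x] (5,4)
    t=2.8470 [y] (5,5)
    t=3.8823 [y] (5,6) — stop
  → r_2 = 3.8823
beam 3: φ=0°, α=150°
  cosα=-0.8660 sinα=0.5000 | (6,2) | tMaxX 0.5889 tMaxY 1.5000 | tΔX 1.1547 tΔY 2.0000
    t=0.5889 [x] (5,2)
    t=1.5000 [y] (5,3)
    t=1.7436 [x] (4,3)
    t=2.8983 [x] (3,3)
    t=3.5000 [y] (3,4)
    t=4.0530 [x] (2,4)
    t=5.2077 [x] (1,4)
    t=5.5000 [y] (1,5)
    t=6.3624 [x] (0,5) — stop
  → r_3 = 6.3624
beam 4: φ=45°, α=195°
  cosα=-0.9659 sinα=-0.2588 | (6,2) | tMaxX 0.5280 tMaxY 0.9659 | tΔX 1.0353 tΔY 3.8637
    t=0.5280 [x] (5,2)
    t=0.9659 [y] (5,1)
    t=1.5633 [x] (4,1)
    t=2.5985 [x] (3,1)
    t=3.6338 [x] (2,1)
    t=4.6691 [x] (1,1)
    t=4.8296 [y] (1,0) — stop
  → r_4 = 4.8296
beam 5: φ=90°, α=240°
  cosα=-0.5000 sinα=-0.8660 | (6,2) | tMaxX 1.0200 tMaxY 0.2887 | tΔX 2.0000 tΔY 1.1547
    t=0.2887 [y] (6,1)
    t=1.0200 [x] (5,1)
    t=1.4434 [y] (5,0) — stop
  → r_5 = 1.4434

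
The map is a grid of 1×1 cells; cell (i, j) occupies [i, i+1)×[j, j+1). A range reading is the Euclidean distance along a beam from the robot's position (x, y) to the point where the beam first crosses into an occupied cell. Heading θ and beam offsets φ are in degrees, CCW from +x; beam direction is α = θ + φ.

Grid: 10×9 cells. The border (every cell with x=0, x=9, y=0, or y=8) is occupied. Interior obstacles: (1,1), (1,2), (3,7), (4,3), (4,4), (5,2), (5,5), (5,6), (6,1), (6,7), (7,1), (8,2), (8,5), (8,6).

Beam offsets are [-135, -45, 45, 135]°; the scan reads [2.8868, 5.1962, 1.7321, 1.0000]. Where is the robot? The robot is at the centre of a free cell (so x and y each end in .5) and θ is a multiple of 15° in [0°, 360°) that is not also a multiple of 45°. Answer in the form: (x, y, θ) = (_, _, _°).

Candidates: 42 free-cell centres × 16 headings = 672 poses. Raycast each; keep the one whose scan matches to 4 dp.
  (7.5, 2.5, 105°): beam 1 = 0.5774 ≠ 2.8868 ✗
  (8.5, 3.5, 345°): beam 2 = 0.5774 ≠ 5.1962 ✗
  (1.5, 4.5, 195°): beam 1 = 3.0000 ≠ 2.8868 ✗
  (5.5, 7.5, 330°): beam 1 = 1.5529 ≠ 2.8868 ✗
  …
  (2.5, 3.5, 105°): r_1=2.8868, r_2=5.1962, r_3=1.7321, r_4=1.0000 — all match ✓
Unique over the lattice → pose = (2.5, 3.5, 105°).

(x, y, θ) = (2.5, 3.5, 105°)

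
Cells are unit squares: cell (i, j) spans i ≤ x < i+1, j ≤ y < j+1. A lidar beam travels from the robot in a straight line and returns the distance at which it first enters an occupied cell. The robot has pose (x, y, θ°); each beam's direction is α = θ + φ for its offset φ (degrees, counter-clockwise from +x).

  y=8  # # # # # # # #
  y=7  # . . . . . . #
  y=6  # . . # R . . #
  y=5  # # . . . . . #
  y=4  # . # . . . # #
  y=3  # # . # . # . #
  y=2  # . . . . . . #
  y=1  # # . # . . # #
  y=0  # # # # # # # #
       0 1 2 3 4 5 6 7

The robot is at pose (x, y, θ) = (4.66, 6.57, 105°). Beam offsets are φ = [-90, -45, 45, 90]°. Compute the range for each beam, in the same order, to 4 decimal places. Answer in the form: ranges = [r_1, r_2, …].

beam 1: φ=-90°, α=15°
  direction (0.9659, 0.2588); cell (4,6); t to first gridline: x 0.3520, y 1.6614 (then +1.0353 / +3.8637)
    (5,6) via x @ 0.3520
    (6,6) via x @ 1.3873
    (6,7) via y @ 1.6614
    (7,7) via x @ 2.4225  # hit
  → r_1 = 2.4225
beam 2: φ=-45°, α=60°
  direction (0.5000, 0.8660); cell (4,6); t to first gridline: x 0.6800, y 0.4965 (then +2.0000 / +1.1547)
    (4,7) via y @ 0.4965
    (5,7) via x @ 0.6800
    (5,8) via y @ 1.6512  # hit
  → r_2 = 1.6512
beam 3: φ=45°, α=150°
  direction (-0.8660, 0.5000); cell (4,6); t to first gridline: x 0.7621, y 0.8600 (then +1.1547 / +2.0000)
    (3,6) via x @ 0.7621  # hit
  → r_3 = 0.7621
beam 4: φ=90°, α=195°
  direction (-0.9659, -0.2588); cell (4,6); t to first gridline: x 0.6833, y 2.2023 (then +1.0353 / +3.8637)
    (3,6) via x @ 0.6833  # hit
  → r_4 = 0.6833

ranges = [2.4225, 1.6512, 0.7621, 0.6833]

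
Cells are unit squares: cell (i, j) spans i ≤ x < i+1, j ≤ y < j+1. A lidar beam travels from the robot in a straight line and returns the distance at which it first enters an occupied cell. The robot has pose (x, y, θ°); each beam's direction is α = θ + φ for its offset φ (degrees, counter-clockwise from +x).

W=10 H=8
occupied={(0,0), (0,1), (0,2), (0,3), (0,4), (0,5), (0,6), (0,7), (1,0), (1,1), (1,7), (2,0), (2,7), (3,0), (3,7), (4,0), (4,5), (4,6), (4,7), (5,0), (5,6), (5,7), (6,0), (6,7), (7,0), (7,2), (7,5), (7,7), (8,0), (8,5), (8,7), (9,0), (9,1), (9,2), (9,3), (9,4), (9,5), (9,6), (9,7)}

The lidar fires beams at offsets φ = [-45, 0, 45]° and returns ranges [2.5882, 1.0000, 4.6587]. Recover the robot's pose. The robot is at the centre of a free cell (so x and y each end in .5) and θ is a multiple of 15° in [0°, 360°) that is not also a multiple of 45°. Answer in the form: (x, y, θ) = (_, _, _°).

Candidates: 41 free-cell centres × 16 headings = 656 poses. Raycast each; keep the one whose scan matches to 4 dp.
  (6.5, 1.5, 300°): beam 1 = 0.5176 ≠ 2.5882 ✗
  (1.5, 4.5, 15°): beam 1 = 7.0000 ≠ 2.5882 ✗
  (6.5, 6.5, 210°): beam 1 = 0.5176 ≠ 2.5882 ✗
  (2.5, 2.5, 240°): beam 1 = 1.5529 ≠ 2.5882 ✗
  (7.5, 4.5, 105°): beam 1 = 0.5774 ≠ 2.5882 ✗
  …
  (6.5, 1.5, 60°): r_1=2.5882, r_2=1.0000, r_3=4.6587 — all match ✓
Unique over the lattice → pose = (6.5, 1.5, 60°).

(x, y, θ) = (6.5, 1.5, 60°)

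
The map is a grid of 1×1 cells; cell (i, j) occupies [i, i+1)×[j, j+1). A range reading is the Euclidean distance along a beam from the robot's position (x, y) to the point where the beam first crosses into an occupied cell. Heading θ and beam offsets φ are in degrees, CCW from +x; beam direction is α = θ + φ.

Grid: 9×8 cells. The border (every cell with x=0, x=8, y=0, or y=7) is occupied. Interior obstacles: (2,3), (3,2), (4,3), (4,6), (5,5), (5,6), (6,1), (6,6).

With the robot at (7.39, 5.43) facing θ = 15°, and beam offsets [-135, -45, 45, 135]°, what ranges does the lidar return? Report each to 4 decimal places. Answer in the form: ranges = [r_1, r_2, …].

ranges = [5.1153, 0.7044, 1.2200, 1.1400]

beam 1: φ=-135°, α=240°
  d=(-0.5000,-0.8660)  start (7,5)  tX=0.7800 tY=0.4965  stride 1/|dx|=2.0000 1/|dy|=1.1547
    cross y-line → (7,4), t=0.4965
    cross x-line → (6,4), t=0.7800
    cross y-line → (6,3), t=1.6512
    cross x-line → (5,3), t=2.7800
    cross y-line → (5,2), t=2.8059
    cross y-line → (5,1), t=3.9606
    cross x-line → (4,1), t=4.7800
    cross y-line → (4,0), t=5.1153 (wall)
  → r_1 = 5.1153
beam 2: φ=-45°, α=330°
  d=(0.8660,-0.5000)  start (7,5)  tX=0.7044 tY=0.8600  stride 1/|dx|=1.1547 1/|dy|=2.0000
    cross x-line → (8,5), t=0.7044 (wall)
  → r_2 = 0.7044
beam 3: φ=45°, α=60°
  d=(0.5000,0.8660)  start (7,5)  tX=1.2200 tY=0.6582  stride 1/|dx|=2.0000 1/|dy|=1.1547
    cross y-line → (7,6), t=0.6582
    cross x-line → (8,6), t=1.2200 (wall)
  → r_3 = 1.2200
beam 4: φ=135°, α=150°
  d=(-0.8660,0.5000)  start (7,5)  tX=0.4503 tY=1.1400  stride 1/|dx|=1.1547 1/|dy|=2.0000
    cross x-line → (6,5), t=0.4503
    cross y-line → (6,6), t=1.1400 (wall)
  → r_4 = 1.1400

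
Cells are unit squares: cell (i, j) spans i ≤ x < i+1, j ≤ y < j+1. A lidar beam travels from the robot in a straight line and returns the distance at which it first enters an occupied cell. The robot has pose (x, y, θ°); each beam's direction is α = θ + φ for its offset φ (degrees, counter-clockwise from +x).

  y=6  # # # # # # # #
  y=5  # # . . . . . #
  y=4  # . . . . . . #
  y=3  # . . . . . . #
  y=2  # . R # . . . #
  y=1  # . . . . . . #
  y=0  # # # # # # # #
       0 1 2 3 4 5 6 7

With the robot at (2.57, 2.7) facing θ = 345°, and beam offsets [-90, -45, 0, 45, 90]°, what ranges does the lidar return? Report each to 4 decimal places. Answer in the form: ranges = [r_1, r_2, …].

ranges = [1.7600, 1.9630, 0.4452, 0.4965, 3.4164]

beam 1: φ=-90°, α=255°
  dir = (cos 255°, sin 255°) = (-0.2588, -0.9659); from cell (2,2)
  next x-line at t=2.2023, next y-line at t=0.7247; Δt_x=3.8637, Δt_y=1.0353
    y: enter (2,1) at t=0.7247
    y: enter (2,0) at t=1.7600 ← occupied
  → r_1 = 1.7600
beam 2: φ=-45°, α=300°
  dir = (cos 300°, sin 300°) = (0.5000, -0.8660); from cell (2,2)
  next x-line at t=0.8600, next y-line at t=0.8083; Δt_x=2.0000, Δt_y=1.1547
    y: enter (2,1) at t=0.8083
    x: enter (3,1) at t=0.8600
    y: enter (3,0) at t=1.9630 ← occupied
  → r_2 = 1.9630
beam 3: φ=0°, α=345°
  dir = (cos 345°, sin 345°) = (0.9659, -0.2588); from cell (2,2)
  next x-line at t=0.4452, next y-line at t=2.7046; Δt_x=1.0353, Δt_y=3.8637
    x: enter (3,2) at t=0.4452 ← occupied
  → r_3 = 0.4452
beam 4: φ=45°, α=30°
  dir = (cos 30°, sin 30°) = (0.8660, 0.5000); from cell (2,2)
  next x-line at t=0.4965, next y-line at t=0.6000; Δt_x=1.1547, Δt_y=2.0000
    x: enter (3,2) at t=0.4965 ← occupied
  → r_4 = 0.4965
beam 5: φ=90°, α=75°
  dir = (cos 75°, sin 75°) = (0.2588, 0.9659); from cell (2,2)
  next x-line at t=1.6614, next y-line at t=0.3106; Δt_x=3.8637, Δt_y=1.0353
    y: enter (2,3) at t=0.3106
    y: enter (2,4) at t=1.3459
    x: enter (3,4) at t=1.6614
    y: enter (3,5) at t=2.3811
    y: enter (3,6) at t=3.4164 ← occupied
  → r_5 = 3.4164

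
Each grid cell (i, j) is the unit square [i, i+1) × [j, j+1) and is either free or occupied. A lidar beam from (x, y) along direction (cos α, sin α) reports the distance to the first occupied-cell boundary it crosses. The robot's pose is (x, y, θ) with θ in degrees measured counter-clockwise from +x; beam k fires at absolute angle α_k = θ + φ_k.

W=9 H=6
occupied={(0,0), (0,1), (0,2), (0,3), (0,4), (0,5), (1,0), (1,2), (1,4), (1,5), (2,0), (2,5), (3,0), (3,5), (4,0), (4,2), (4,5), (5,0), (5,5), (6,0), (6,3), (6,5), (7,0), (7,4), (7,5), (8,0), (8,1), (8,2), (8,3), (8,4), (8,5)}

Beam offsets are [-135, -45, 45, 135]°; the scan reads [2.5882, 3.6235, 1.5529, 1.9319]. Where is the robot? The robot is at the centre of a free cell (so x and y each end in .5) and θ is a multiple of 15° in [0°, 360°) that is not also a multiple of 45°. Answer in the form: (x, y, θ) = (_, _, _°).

(x, y, θ) = (3.5, 3.5, 60°)

Enumerate (i+0.5, j+0.5, θ) over the 23 free cells and 16 admissible headings. For each, cast all 4 beams and compare to the given ranges.
  (4.5, 1.5, 30°): beam 1 = 0.5176 ≠ 2.5882 ✗
  (7.5, 3.5, 60°): beam 1 = 1.9319 ≠ 2.5882 ✗
  (2.5, 3.5, 105°): beam 1 = 1.7321 ≠ 2.5882 ✗
  …
  (3.5, 3.5, 60°): r_1=2.5882, r_2=3.6235, r_3=1.5529, r_4=1.9319 — all match ✓
Unique over the lattice → pose = (3.5, 3.5, 60°).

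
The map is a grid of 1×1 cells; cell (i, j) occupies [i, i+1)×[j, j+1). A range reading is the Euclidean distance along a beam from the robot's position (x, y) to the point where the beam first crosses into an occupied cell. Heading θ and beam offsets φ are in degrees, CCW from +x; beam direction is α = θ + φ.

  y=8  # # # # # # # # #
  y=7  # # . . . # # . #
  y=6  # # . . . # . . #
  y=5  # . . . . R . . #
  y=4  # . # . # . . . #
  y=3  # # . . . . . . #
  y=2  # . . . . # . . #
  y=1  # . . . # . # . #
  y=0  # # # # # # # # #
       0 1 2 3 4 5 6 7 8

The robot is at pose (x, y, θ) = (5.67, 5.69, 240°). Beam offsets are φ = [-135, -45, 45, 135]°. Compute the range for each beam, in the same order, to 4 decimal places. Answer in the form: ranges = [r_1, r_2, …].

ranges = [0.3209, 2.7642, 3.8202, 2.4122]

beam 1: φ=-135°, α=105°
  d=(-0.2588,0.9659)  start (5,5)  tX=2.5887 tY=0.3209  stride 1/|dx|=3.8637 1/|dy|=1.0353
    cross y-line → (5,6), t=0.3209 (wall)
  → r_1 = 0.3209
beam 2: φ=-45°, α=195°
  d=(-0.9659,-0.2588)  start (5,5)  tX=0.6936 tY=2.6660  stride 1/|dx|=1.0353 1/|dy|=3.8637
    cross x-line → (4,5), t=0.6936
    cross x-line → (3,5), t=1.7289
    cross y-line → (3,4), t=2.6660
    cross x-line → (2,4), t=2.7642 (wall)
  → r_2 = 2.7642
beam 3: φ=45°, α=285°
  d=(0.2588,-0.9659)  start (5,5)  tX=1.2750 tY=0.7143  stride 1/|dx|=3.8637 1/|dy|=1.0353
    cross y-line → (5,4), t=0.7143
    cross x-line → (6,4), t=1.2750
    cross y-line → (6,3), t=1.7496
    cross y-line → (6,2), t=2.7849
    cross y-line → (6,1), t=3.8202 (wall)
  → r_3 = 3.8202
beam 4: φ=135°, α=15°
  d=(0.9659,0.2588)  start (5,5)  tX=0.3416 tY=1.1977  stride 1/|dx|=1.0353 1/|dy|=3.8637
    cross x-line → (6,5), t=0.3416
    cross y-line → (6,6), t=1.1977
    cross x-line → (7,6), t=1.3769
    cross x-line → (8,6), t=2.4122 (wall)
  → r_4 = 2.4122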